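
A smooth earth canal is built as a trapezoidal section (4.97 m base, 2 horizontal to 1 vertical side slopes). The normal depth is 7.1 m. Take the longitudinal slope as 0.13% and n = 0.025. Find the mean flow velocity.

V = 3.45 m/s

With bottom width b = 4.97 m and side slope z = 2: A = (b + zy)y = (4.97 + 2×7.1)×7.1 = 136.1 m²; P = b + 2y√(1+z²) = 4.97 + 2×7.1×2.236 = 36.72 m.
Hydraulic radius R = A/P = 136.1/36.72 = 3.706 m.
From Manning's equation, V = (1/n) R^(2/3) S^(1/2) = (1/0.025) × 3.706^(2/3) × 0.0013^(1/2) = 3.45 m/s.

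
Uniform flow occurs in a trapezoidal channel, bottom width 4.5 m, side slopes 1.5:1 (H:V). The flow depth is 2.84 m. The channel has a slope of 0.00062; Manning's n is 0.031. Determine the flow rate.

With bottom width b = 4.5 m and side slope z = 1.5: A = (b + zy)y = (4.5 + 1.5×2.84)×2.84 = 24.88 m²; P = b + 2y√(1+z²) = 4.5 + 2×2.84×1.803 = 14.74 m.
Hydraulic radius R = A/P = 24.88/14.74 = 1.688 m.
Manning's equation: Q = (1/n) A R^(2/3) S^(1/2) = (1/0.031) × 24.88 × 1.688^(2/3) × 0.00062^(1/2) = 28.3 m³/s.

Q = 28.3 m³/s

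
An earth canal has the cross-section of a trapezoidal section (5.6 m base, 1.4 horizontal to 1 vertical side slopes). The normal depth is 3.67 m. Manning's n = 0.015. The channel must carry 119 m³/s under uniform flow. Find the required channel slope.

With bottom width b = 5.6 m and side slope z = 1.4: A = (b + zy)y = (5.6 + 1.4×3.67)×3.67 = 39.41 m²; P = b + 2y√(1+z²) = 5.6 + 2×3.67×1.72 = 18.23 m.
Hydraulic radius R = A/P = 39.41/18.23 = 2.162 m.
From Manning's equation, S = [nQ / (1 A R^(2/3))]² = [0.015 × 119 / (1 × 39.41 × 2.162^(2/3))]² = 0.000734.

S = 0.000734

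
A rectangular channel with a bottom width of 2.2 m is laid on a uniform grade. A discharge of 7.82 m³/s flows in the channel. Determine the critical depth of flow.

For a rectangular channel, critical depth y_c = (q²/g)^(1/3) where q = Q/b = 7.82/2.2 = 3.555 m²/s.
So y_c = (3.555²/9.81)^(1/3) = 1.09 m.

y_c = 1.09 m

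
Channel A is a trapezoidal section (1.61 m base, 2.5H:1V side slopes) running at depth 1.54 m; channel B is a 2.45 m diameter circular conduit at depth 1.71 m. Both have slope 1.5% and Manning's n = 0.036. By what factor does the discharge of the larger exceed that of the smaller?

Channel A: With bottom width b = 1.61 m and side slope z = 2.5: A = (b + zy)y = (1.61 + 2.5×1.54)×1.54 = 8.408 m²; P = b + 2y√(1+z²) = 1.61 + 2×1.54×2.693 = 9.903 m. Hydraulic radius R = A/P = 8.408/9.903 = 0.8491 m. Q_A = (1/0.036)·8.408·0.8491^(2/3)·√0.015 = 25.65 m³/s.
Channel B: For a circular section of diameter D = 2.45 m at depth y = 1.71 m, the central angle is θ = 2 arccos(1 − 2y/D) = 3.956 rad. Then A = (D²/8)(θ − sin θ) = 3.514 m² and P = Dθ/2 = 4.846 m. Hydraulic radius R = A/P = 3.514/4.846 = 0.7251 m. Q_B = (1/0.036)·3.514·0.7251^(2/3)·√0.015 = 9.648 m³/s.
The larger discharge is 25.65 m³/s and the smaller is 9.648 m³/s; the ratio is 2.66.

2.66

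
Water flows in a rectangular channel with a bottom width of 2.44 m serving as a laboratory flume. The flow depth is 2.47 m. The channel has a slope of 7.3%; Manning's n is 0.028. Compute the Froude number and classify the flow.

supercritical

Flow area A = b·y = 2.44 × 2.47 = 6.027 m². Wetted perimeter P = b + 2y = 2.44 + 2×2.47 = 7.38 m.
Hydraulic radius R = A/P = 6.027/7.38 = 0.8166 m.
V = (1/n) R^(2/3) √S = (1/0.028) × 0.8166^(2/3) × √0.073 = 8.431 m/s. Hydraulic depth D_h = A/T = 6.027/2.44 = 2.47 m.
Froude number Fr = V/√(g·D_h) = 8.431/√(9.81×2.47) = 1.71, which is greater than 1, so the flow is supercritical.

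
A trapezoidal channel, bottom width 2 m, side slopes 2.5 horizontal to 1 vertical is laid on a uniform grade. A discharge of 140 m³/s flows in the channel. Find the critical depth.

y_c = 3.27 m

At critical depth, Q² T / (g A³) = 1, i.e. A³/T = Q²/g = 140²/9.81 = 1998.
Try y = 2.69 m: A³/T = 836.8 — too small.
Try y = 3.9 m: A³/T = 4476 — too large.
Try y = 3.27 m: A³/T = 2007 — matches.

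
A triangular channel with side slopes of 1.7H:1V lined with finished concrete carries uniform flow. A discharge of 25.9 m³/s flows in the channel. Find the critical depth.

At critical depth, Q² T / (g A³) = 1, i.e. A³/T = Q²/g = 25.9²/9.81 = 68.38.
Trying y = 1.79 m: A³/T = 26.55 — short.
Trying y = 2.76 m: A³/T = 231.4 — over.
Trying y = 2.16 m: A³/T = 67.94 — matches.

y_c = 2.16 m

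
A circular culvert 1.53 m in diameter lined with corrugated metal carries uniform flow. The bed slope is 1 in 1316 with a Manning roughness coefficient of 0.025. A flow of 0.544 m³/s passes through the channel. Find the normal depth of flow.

y_n = 0.773 m

Manning's equation rearranged: A R^(2/3) = nQ / (1·√S) = 0.025 × 0.544 / (√0.0007599) = 0.4934.
Try y = 0.596 m: A R^(2/3) = 0.311 — low.
Try y = 0.911 m: A R^(2/3) = 0.6433 — high.
Try y = 0.773 m: A R^(2/3) = 0.493 — ≈ 0.4934.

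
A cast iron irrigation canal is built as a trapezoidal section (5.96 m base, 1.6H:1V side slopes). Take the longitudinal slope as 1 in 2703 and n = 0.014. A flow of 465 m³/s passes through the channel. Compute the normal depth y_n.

Manning's equation rearranged: A R^(2/3) = nQ / (1·√S) = 0.014 × 465 / (√0.00037) = 338.5.
At y = 6.74 m: A R^(2/3) = 264.8 — short.
At y = 7.53 m: A R^(2/3) = 338.5 — ≈ 338.5.

y_n = 7.53 m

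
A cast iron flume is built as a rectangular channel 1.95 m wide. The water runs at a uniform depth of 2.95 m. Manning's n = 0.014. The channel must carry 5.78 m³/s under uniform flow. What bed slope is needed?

Flow area A = b·y = 1.95 × 2.95 = 5.753 m². Wetted perimeter P = b + 2y = 1.95 + 2×2.95 = 7.85 m.
Hydraulic radius R = A/P = 5.753/7.85 = 0.7328 m.
From Manning's equation, S = [nQ / (1 A R^(2/3))]² = [0.014 × 5.78 / (1 × 5.753 × 0.7328^(2/3))]² = 0.0003.

S = 0.0003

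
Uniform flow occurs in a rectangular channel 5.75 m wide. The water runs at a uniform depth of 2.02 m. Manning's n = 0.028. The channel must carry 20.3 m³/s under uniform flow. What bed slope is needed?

Flow area A = b·y = 5.75 × 2.02 = 11.62 m². Wetted perimeter P = b + 2y = 5.75 + 2×2.02 = 9.79 m.
Hydraulic radius R = A/P = 11.62/9.79 = 1.186 m.
From Manning's equation, S = [nQ / (1 A R^(2/3))]² = [0.028 × 20.3 / (1 × 11.62 × 1.186^(2/3))]² = 0.00191.

S = 0.00191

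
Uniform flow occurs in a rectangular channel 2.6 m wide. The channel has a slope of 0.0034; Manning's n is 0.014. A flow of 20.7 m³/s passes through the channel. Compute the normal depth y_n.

y_n = 2.19 m

Manning's equation rearranged: A R^(2/3) = nQ / (1·√S) = 0.014 × 20.7 / (√0.0034) = 4.97.
At y = 1.58 m: A R^(2/3) = 3.279 — too small.
At y = 2.19 m: A R^(2/3) = 4.971 — matches.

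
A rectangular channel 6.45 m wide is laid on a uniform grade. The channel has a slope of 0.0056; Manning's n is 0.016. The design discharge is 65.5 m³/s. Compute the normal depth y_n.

Manning's equation rearranged: A R^(2/3) = nQ / (1·√S) = 0.016 × 65.5 / (√0.0056) = 14.
Trying y = 1.73 m: A R^(2/3) = 12.08 — short.
Trying y = 2.36 m: A R^(2/3) = 18.71 — over.
Trying y = 1.92 m: A R^(2/3) = 14.01 — ≈ 14.

y_n = 1.92 m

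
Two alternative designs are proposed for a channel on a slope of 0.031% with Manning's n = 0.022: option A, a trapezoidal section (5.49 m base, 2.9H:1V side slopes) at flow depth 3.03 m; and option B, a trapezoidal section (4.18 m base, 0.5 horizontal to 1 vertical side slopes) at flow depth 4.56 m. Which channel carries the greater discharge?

channel A

Channel A: With bottom width b = 5.49 m and side slope z = 2.9: A = (b + zy)y = (5.49 + 2.9×3.03)×3.03 = 43.26 m²; P = b + 2y√(1+z²) = 5.49 + 2×3.03×3.068 = 24.08 m. Hydraulic radius R = A/P = 43.26/24.08 = 1.797 m. Q_A = (1/0.022)·43.26·1.797^(2/3)·√0.00031 = 51.16 m³/s.
Channel B: With bottom width b = 4.18 m and side slope z = 0.5: A = (b + zy)y = (4.18 + 0.5×4.56)×4.56 = 29.46 m²; P = b + 2y√(1+z²) = 4.18 + 2×4.56×1.118 = 14.38 m. Hydraulic radius R = A/P = 29.46/14.38 = 2.049 m. Q_B = (1/0.022)·29.46·2.049^(2/3)·√0.00031 = 38.03 m³/s.
Q_A = 51.16 m³/s vs Q_B = 38.03 m³/s, so channel A carries more.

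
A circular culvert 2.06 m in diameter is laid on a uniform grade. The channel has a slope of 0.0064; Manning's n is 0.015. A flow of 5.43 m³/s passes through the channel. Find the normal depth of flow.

Manning's equation rearranged: A R^(2/3) = nQ / (1·√S) = 0.015 × 5.43 / (√0.0064) = 1.018.
At y = 0.685 m: A R^(2/3) = 0.511 — short.
At y = 1.13 m: A R^(2/3) = 1.249 — over.
At y = 1 m: A R^(2/3) = 1.018 — ≈ 1.018.

y_n = 1 m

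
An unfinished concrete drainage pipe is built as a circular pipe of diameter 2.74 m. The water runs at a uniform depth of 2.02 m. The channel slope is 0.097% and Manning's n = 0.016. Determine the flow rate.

For a circular section of diameter D = 2.74 m at depth y = 2.02 m, the central angle is θ = 2 arccos(1 − 2y/D) = 4.13 rad. Then A = (D²/8)(θ − sin θ) = 4.66 m² and P = Dθ/2 = 5.658 m.
Hydraulic radius R = A/P = 4.66/5.658 = 0.8235 m.
Manning's equation: Q = (1/n) A R^(2/3) S^(1/2) = (1/0.016) × 4.66 × 0.8235^(2/3) × 0.00097^(1/2) = 7.97 m³/s.

Q = 7.97 m³/s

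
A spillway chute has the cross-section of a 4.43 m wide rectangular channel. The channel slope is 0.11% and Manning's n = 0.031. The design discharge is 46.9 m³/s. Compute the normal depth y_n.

y_n = 7 m

Manning's equation rearranged: A R^(2/3) = nQ / (1·√S) = 0.031 × 46.9 / (√0.0011) = 43.84.
Try y = 8.64 m: A R^(2/3) = 55.86 — too large.
Try y = 5.21 m: A R^(2/3) = 30.97 — too small.
Try y = 7 m: A R^(2/3) = 43.87 — close enough.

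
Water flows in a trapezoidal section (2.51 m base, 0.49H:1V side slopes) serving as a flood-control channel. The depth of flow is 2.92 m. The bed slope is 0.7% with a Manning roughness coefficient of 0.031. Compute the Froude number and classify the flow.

subcritical

With bottom width b = 2.51 m and side slope z = 0.49: A = (b + zy)y = (2.51 + 0.49×2.92)×2.92 = 11.51 m²; P = b + 2y√(1+z²) = 2.51 + 2×2.92×1.114 = 9.013 m.
Hydraulic radius R = A/P = 11.51/9.013 = 1.277 m.
V = (1/n) R^(2/3) √S = (1/0.031) × 1.277^(2/3) × √0.007 = 3.176 m/s. Hydraulic depth D_h = A/T = 11.51/5.372 = 2.142 m.
Froude number Fr = V/√(g·D_h) = 3.176/√(9.81×2.142) = 0.693, which is less than 1, so the flow is subcritical.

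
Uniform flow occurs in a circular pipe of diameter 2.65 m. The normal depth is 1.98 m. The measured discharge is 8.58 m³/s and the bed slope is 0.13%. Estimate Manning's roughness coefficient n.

n = 0.016

For a circular section of diameter D = 2.65 m at depth y = 1.98 m, the central angle is θ = 2 arccos(1 − 2y/D) = 4.176 rad. Then A = (D²/8)(θ − sin θ) = 4.42 m² and P = Dθ/2 = 5.533 m.
Hydraulic radius R = A/P = 4.42/5.533 = 0.7989 m.
Rearranging Manning's equation: n = (1/Q) A R^(2/3) S^(1/2) = (1/8.58) × 4.42 × 0.7989^(2/3) × √0.0013 = 0.016.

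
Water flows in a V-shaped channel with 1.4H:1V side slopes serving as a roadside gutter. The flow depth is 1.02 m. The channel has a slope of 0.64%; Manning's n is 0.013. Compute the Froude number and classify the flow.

For a triangular section with side slope z = 1.4: A = zy² = 1.4×1.02² = 1.457 m²; P = 2y√(1+z²) = 2×1.02×1.72 = 3.51 m.
Hydraulic radius R = A/P = 1.457/3.51 = 0.415 m.
V = (1/n) R^(2/3) √S = (1/0.013) × 0.415^(2/3) × √0.0064 = 3.424 m/s. Hydraulic depth D_h = A/T = 1.457/2.856 = 0.51 m.
Froude number Fr = V/√(g·D_h) = 3.424/√(9.81×0.51) = 1.53, which is greater than 1, so the flow is supercritical.

supercritical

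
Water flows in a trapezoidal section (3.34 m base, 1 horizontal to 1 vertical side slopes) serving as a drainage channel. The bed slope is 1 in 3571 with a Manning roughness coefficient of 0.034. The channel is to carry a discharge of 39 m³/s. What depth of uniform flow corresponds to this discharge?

y_n = 5.15 m

Manning's equation rearranged: A R^(2/3) = nQ / (1·√S) = 0.034 × 39 / (√0.00028) = 79.24.
At y = 4.21 m: A R^(2/3) = 51.87 — too small.
At y = 6.24 m: A R^(2/3) = 120.1 — too large.
At y = 5.15 m: A R^(2/3) = 79.28 — close enough.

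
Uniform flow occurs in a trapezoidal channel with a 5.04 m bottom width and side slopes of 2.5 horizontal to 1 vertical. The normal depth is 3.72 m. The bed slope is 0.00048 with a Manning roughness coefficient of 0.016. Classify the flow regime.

subcritical

With bottom width b = 5.04 m and side slope z = 2.5: A = (b + zy)y = (5.04 + 2.5×3.72)×3.72 = 53.34 m²; P = b + 2y√(1+z²) = 5.04 + 2×3.72×2.693 = 25.07 m.
Hydraulic radius R = A/P = 53.34/25.07 = 2.128 m.
V = (1/n) R^(2/3) √S = (1/0.016) × 2.128^(2/3) × √0.00048 = 2.265 m/s. Hydraulic depth D_h = A/T = 53.34/23.64 = 2.257 m.
Froude number Fr = V/√(g·D_h) = 2.265/√(9.81×2.257) = 0.481, which is less than 1, so the flow is subcritical.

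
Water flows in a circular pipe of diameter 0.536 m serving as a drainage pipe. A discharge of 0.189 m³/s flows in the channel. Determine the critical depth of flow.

y_c = 0.29 m

At critical depth, Q² T / (g A³) = 1, i.e. A³/T = Q²/g = 0.189²/9.81 = 0.003641.
Try y = 0.257 m: A³/T = 0.002283 — short.
Try y = 0.321 m: A³/T = 0.00534 — over.
Try y = 0.29 m: A³/T = 0.003621 — matches.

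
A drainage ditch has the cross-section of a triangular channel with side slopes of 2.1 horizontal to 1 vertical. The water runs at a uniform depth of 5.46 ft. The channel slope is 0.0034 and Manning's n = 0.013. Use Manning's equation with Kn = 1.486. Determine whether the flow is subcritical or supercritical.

supercritical

For a triangular section with side slope z = 2.1: A = zy² = 2.1×5.46² = 62.6 ft²; P = 2y√(1+z²) = 2×5.46×2.326 = 25.4 ft.
Hydraulic radius R = A/P = 62.6/25.4 = 2.465 ft.
V = (1.486/n) R^(2/3) √S = (1.486/0.013) × 2.465^(2/3) × √0.0034 = 12.16 ft/s. Hydraulic depth D_h = A/T = 62.6/22.93 = 2.73 ft.
Froude number Fr = V/√(g·D_h) = 12.16/√(32.2×2.73) = 1.3, which is greater than 1, so the flow is supercritical.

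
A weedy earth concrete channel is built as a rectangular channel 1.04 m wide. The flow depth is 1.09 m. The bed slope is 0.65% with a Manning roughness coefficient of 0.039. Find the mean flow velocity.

V = 1.03 m/s

Flow area A = b·y = 1.04 × 1.09 = 1.134 m². Wetted perimeter P = b + 2y = 1.04 + 2×1.09 = 3.22 m.
Hydraulic radius R = A/P = 1.134/3.22 = 0.352 m.
From Manning's equation, V = (1/n) R^(2/3) S^(1/2) = (1/0.039) × 0.352^(2/3) × 0.0065^(1/2) = 1.03 m/s.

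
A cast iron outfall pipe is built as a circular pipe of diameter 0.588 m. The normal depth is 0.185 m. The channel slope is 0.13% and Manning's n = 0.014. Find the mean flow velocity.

V = 0.571 m/s

For a circular section of diameter D = 0.588 m at depth y = 0.185 m, the central angle is θ = 2 arccos(1 − 2y/D) = 2.382 rad. Then A = (D²/8)(θ − sin θ) = 0.07318 m² and P = Dθ/2 = 0.7003 m.
Hydraulic radius R = A/P = 0.07318/0.7003 = 0.1045 m.
From Manning's equation, V = (1/n) R^(2/3) S^(1/2) = (1/0.014) × 0.1045^(2/3) × 0.0013^(1/2) = 0.571 m/s.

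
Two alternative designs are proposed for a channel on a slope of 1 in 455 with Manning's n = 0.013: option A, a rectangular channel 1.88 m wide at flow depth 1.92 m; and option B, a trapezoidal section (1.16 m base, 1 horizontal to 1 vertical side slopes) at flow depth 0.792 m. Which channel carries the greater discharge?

channel A

Channel A: Flow area A = b·y = 1.88 × 1.92 = 3.61 m². Wetted perimeter P = b + 2y = 1.88 + 2×1.92 = 5.72 m. Hydraulic radius R = A/P = 3.61/5.72 = 0.631 m. Q_A = (1/0.013)·3.61·0.631^(2/3)·√0.002198 = 9.577 m³/s.
Channel B: With bottom width b = 1.16 m and side slope z = 1: A = (b + zy)y = (1.16 + 1×0.792)×0.792 = 1.546 m²; P = b + 2y√(1+z²) = 1.16 + 2×0.792×1.414 = 3.4 m. Hydraulic radius R = A/P = 1.546/3.4 = 0.4547 m. Q_B = (1/0.013)·1.546·0.4547^(2/3)·√0.002198 = 3.297 m³/s.
Q_A = 9.577 m³/s vs Q_B = 3.297 m³/s, so channel A carries more.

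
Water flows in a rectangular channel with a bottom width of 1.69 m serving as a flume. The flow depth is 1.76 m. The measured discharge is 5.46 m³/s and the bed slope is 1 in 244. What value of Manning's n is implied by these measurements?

Flow area A = b·y = 1.69 × 1.76 = 2.974 m². Wetted perimeter P = b + 2y = 1.69 + 2×1.76 = 5.21 m.
Hydraulic radius R = A/P = 2.974/5.21 = 0.5709 m.
Rearranging Manning's equation: n = (1/Q) A R^(2/3) S^(1/2) = (1/5.46) × 2.974 × 0.5709^(2/3) × √0.004098 = 0.024.

n = 0.024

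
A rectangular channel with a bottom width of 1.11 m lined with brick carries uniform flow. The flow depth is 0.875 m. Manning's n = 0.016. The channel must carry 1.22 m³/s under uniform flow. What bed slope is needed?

S = 0.0017

Flow area A = b·y = 1.11 × 0.875 = 0.9713 m². Wetted perimeter P = b + 2y = 1.11 + 2×0.875 = 2.86 m.
Hydraulic radius R = A/P = 0.9713/2.86 = 0.3396 m.
From Manning's equation, S = [nQ / (1 A R^(2/3))]² = [0.016 × 1.22 / (1 × 0.9713 × 0.3396^(2/3))]² = 0.0017.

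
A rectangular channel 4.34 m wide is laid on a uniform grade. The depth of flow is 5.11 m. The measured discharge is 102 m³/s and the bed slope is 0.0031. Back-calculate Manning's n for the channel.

n = 0.016

Flow area A = b·y = 4.34 × 5.11 = 22.18 m². Wetted perimeter P = b + 2y = 4.34 + 2×5.11 = 14.56 m.
Hydraulic radius R = A/P = 22.18/14.56 = 1.523 m.
Rearranging Manning's equation: n = (1/Q) A R^(2/3) S^(1/2) = (1/102) × 22.18 × 1.523^(2/3) × √0.0031 = 0.016.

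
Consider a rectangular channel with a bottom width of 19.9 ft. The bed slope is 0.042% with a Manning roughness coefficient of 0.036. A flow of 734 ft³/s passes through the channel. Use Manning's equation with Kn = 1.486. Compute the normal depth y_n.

Manning's equation rearranged: A R^(2/3) = nQ / (1.486·√S) = 0.036 × 734 / (1.486 × √0.00042) = 867.7.
Trying y = 16.8 ft: A R^(2/3) = 1134 — high.
Trying y = 12 ft: A R^(2/3) = 738.6 — low.
Trying y = 13.6 ft: A R^(2/3) = 868.2 — matches.

y_n = 13.6 ft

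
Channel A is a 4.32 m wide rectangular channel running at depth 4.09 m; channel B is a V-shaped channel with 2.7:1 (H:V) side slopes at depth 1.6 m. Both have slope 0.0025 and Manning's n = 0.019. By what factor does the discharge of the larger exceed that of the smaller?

3.9

Channel A: Flow area A = b·y = 4.32 × 4.09 = 17.67 m². Wetted perimeter P = b + 2y = 4.32 + 2×4.09 = 12.5 m. Hydraulic radius R = A/P = 17.67/12.5 = 1.414 m. Q_A = (1/0.019)·17.67·1.414^(2/3)·√0.0025 = 58.56 m³/s.
Channel B: For a triangular section with side slope z = 2.7: A = zy² = 2.7×1.6² = 6.912 m²; P = 2y√(1+z²) = 2×1.6×2.879 = 9.214 m. Hydraulic radius R = A/P = 6.912/9.214 = 0.7502 m. Q_B = (1/0.019)·6.912·0.7502^(2/3)·√0.0025 = 15.02 m³/s.
The larger discharge is 58.56 m³/s and the smaller is 15.02 m³/s; the ratio is 3.9.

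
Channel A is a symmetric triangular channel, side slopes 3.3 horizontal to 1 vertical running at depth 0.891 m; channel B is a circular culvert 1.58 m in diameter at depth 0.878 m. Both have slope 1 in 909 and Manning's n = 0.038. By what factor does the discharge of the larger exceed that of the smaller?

Channel A: For a triangular section with side slope z = 3.3: A = zy² = 3.3×0.891² = 2.62 m²; P = 2y√(1+z²) = 2×0.891×3.448 = 6.145 m. Hydraulic radius R = A/P = 2.62/6.145 = 0.4264 m. Q_A = (1/0.038)·2.62·0.4264^(2/3)·√0.0011 = 1.295 m³/s.
Channel B: For a circular section of diameter D = 1.58 m at depth y = 0.878 m, the central angle is θ = 2 arccos(1 − 2y/D) = 3.365 rad. Then A = (D²/8)(θ − sin θ) = 1.119 m² and P = Dθ/2 = 2.658 m. Hydraulic radius R = A/P = 1.119/2.658 = 0.421 m. Q_B = (1/0.038)·1.119·0.421^(2/3)·√0.0011 = 0.5487 m³/s.
The larger discharge is 1.295 m³/s and the smaller is 0.5487 m³/s; the ratio is 2.36.

2.36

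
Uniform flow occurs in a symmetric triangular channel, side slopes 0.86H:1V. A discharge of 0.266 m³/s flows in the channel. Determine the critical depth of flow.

At critical depth, Q² T / (g A³) = 1, i.e. A³/T = Q²/g = 0.266²/9.81 = 0.007213.
At y = 0.348 m: A³/T = 0.001887 — low.
At y = 0.578 m: A³/T = 0.02386 — high.
At y = 0.455 m: A³/T = 0.007211 — close enough.

y_c = 0.455 m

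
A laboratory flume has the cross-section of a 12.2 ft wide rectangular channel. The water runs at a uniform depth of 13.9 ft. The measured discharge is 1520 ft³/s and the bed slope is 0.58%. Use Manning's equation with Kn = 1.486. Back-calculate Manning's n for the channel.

Flow area A = b·y = 12.2 × 13.9 = 169.6 ft². Wetted perimeter P = b + 2y = 12.2 + 2×13.9 = 40 ft.
Hydraulic radius R = A/P = 169.6/40 = 4.239 ft.
Rearranging Manning's equation: n = (1.486/Q) A R^(2/3) S^(1/2) = (1.486/1520) × 169.6 × 4.239^(2/3) × √0.0058 = 0.0331.

n = 0.0331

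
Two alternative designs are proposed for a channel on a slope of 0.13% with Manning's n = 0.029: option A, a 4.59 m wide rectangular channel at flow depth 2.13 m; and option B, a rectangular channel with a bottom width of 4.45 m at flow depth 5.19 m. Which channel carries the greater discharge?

channel B

Channel A: Flow area A = b·y = 4.59 × 2.13 = 9.777 m². Wetted perimeter P = b + 2y = 4.59 + 2×2.13 = 8.85 m. Hydraulic radius R = A/P = 9.777/8.85 = 1.105 m. Q_A = (1/0.029)·9.777·1.105^(2/3)·√0.0013 = 12.99 m³/s.
Channel B: Flow area A = b·y = 4.45 × 5.19 = 23.1 m². Wetted perimeter P = b + 2y = 4.45 + 2×5.19 = 14.83 m. Hydraulic radius R = A/P = 23.1/14.83 = 1.557 m. Q_B = (1/0.029)·23.1·1.557^(2/3)·√0.0013 = 38.58 m³/s.
Q_A = 12.99 m³/s vs Q_B = 38.58 m³/s, so channel B carries more.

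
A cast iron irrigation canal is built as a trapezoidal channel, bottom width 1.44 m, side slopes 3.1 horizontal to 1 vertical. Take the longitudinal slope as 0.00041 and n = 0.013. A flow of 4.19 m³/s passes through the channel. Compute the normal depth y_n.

y_n = 0.936 m

Manning's equation rearranged: A R^(2/3) = nQ / (1·√S) = 0.013 × 4.19 / (√0.00041) = 2.69.
Try y = 0.779 m: A R^(2/3) = 1.792 — low.
Try y = 1.05 m: A R^(2/3) = 3.489 — high.
Try y = 0.936 m: A R^(2/3) = 2.692 — matches.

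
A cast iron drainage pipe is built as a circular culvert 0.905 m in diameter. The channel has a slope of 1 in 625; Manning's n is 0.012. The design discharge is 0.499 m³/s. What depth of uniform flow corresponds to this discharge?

Manning's equation rearranged: A R^(2/3) = nQ / (1·√S) = 0.012 × 0.499 / (√0.0016) = 0.1497.
Trying y = 0.381 m: A R^(2/3) = 0.08833 — short.
Trying y = 0.519 m: A R^(2/3) = 0.1496 — matches.

y_n = 0.519 m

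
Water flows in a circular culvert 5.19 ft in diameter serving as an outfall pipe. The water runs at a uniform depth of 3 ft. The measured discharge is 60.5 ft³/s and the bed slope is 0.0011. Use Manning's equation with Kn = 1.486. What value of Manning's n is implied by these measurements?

For a circular section of diameter D = 5.19 ft at depth y = 3 ft, the central angle is θ = 2 arccos(1 − 2y/D) = 3.455 rad. Then A = (D²/8)(θ − sin θ) = 12.67 ft² and P = Dθ/2 = 8.966 ft.
Hydraulic radius R = A/P = 12.67/8.966 = 1.413 ft.
Rearranging Manning's equation: n = (1.486/Q) A R^(2/3) S^(1/2) = (1.486/60.5) × 12.67 × 1.413^(2/3) × √0.0011 = 0.013.

n = 0.013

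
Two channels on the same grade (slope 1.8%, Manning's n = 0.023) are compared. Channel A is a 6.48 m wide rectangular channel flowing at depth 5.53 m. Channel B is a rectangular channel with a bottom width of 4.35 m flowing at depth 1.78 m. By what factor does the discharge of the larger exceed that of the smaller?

Channel A: Flow area A = b·y = 6.48 × 5.53 = 35.83 m². Wetted perimeter P = b + 2y = 6.48 + 2×5.53 = 17.54 m. Hydraulic radius R = A/P = 35.83/17.54 = 2.043 m. Q_A = (1/0.023)·35.83·2.043^(2/3)·√0.018 = 336.6 m³/s.
Channel B: Flow area A = b·y = 4.35 × 1.78 = 7.743 m². Wetted perimeter P = b + 2y = 4.35 + 2×1.78 = 7.91 m. Hydraulic radius R = A/P = 7.743/7.91 = 0.9789 m. Q_B = (1/0.023)·7.743·0.9789^(2/3)·√0.018 = 44.53 m³/s.
The larger discharge is 336.6 m³/s and the smaller is 44.53 m³/s; the ratio is 7.56.

7.56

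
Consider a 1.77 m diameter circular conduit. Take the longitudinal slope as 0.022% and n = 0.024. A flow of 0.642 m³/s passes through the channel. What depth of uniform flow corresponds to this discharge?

Manning's equation rearranged: A R^(2/3) = nQ / (1·√S) = 0.024 × 0.642 / (√0.00022) = 1.039.
At y = 0.909 m: A R^(2/3) = 0.7474 — short.
At y = 1.12 m: A R^(2/3) = 1.04 — ≈ 1.039.

y_n = 1.12 m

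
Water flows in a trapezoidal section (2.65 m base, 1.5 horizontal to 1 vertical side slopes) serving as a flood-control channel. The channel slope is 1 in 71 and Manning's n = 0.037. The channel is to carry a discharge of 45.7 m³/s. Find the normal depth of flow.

y_n = 2.14 m

Manning's equation rearranged: A R^(2/3) = nQ / (1·√S) = 0.037 × 45.7 / (√0.01408) = 14.25.
At y = 1.66 m: A R^(2/3) = 8.465 — too small.
At y = 2.59 m: A R^(2/3) = 21.3 — too large.
At y = 2.14 m: A R^(2/3) = 14.24 — close enough.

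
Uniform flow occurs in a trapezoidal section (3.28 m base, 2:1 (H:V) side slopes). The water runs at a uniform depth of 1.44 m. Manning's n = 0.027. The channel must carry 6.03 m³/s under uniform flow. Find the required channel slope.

With bottom width b = 3.28 m and side slope z = 2: A = (b + zy)y = (3.28 + 2×1.44)×1.44 = 8.87 m²; P = b + 2y√(1+z²) = 3.28 + 2×1.44×2.236 = 9.72 m.
Hydraulic radius R = A/P = 8.87/9.72 = 0.9126 m.
From Manning's equation, S = [nQ / (1 A R^(2/3))]² = [0.027 × 6.03 / (1 × 8.87 × 0.9126^(2/3))]² = 0.000381.

S = 0.000381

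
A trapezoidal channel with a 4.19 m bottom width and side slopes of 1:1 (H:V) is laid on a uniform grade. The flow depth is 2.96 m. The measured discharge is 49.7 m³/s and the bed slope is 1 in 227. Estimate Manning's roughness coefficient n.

With bottom width b = 4.19 m and side slope z = 1: A = (b + zy)y = (4.19 + 1×2.96)×2.96 = 21.16 m²; P = b + 2y√(1+z²) = 4.19 + 2×2.96×1.414 = 12.56 m.
Hydraulic radius R = A/P = 21.16/12.56 = 1.685 m.
Rearranging Manning's equation: n = (1/Q) A R^(2/3) S^(1/2) = (1/49.7) × 21.16 × 1.685^(2/3) × √0.004405 = 0.04.

n = 0.04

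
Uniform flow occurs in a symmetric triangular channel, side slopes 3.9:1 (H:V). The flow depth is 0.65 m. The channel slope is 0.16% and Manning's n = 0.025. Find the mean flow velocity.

V = 0.74 m/s

For a triangular section with side slope z = 3.9: A = zy² = 3.9×0.65² = 1.648 m²; P = 2y√(1+z²) = 2×0.65×4.026 = 5.234 m.
Hydraulic radius R = A/P = 1.648/5.234 = 0.3148 m.
From Manning's equation, V = (1/n) R^(2/3) S^(1/2) = (1/0.025) × 0.3148^(2/3) × 0.0016^(1/2) = 0.74 m/s.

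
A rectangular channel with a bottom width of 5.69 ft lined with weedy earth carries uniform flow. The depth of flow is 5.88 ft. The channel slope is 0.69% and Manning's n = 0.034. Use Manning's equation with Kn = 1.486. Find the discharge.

Flow area A = b·y = 5.69 × 5.88 = 33.46 ft². Wetted perimeter P = b + 2y = 5.69 + 2×5.88 = 17.45 ft.
Hydraulic radius R = A/P = 33.46/17.45 = 1.917 ft.
Manning's equation: Q = (1.486/n) A R^(2/3) S^(1/2) = (1.486/0.034) × 33.46 × 1.917^(2/3) × 0.0069^(1/2) = 187 ft³/s.

Q = 187 ft³/s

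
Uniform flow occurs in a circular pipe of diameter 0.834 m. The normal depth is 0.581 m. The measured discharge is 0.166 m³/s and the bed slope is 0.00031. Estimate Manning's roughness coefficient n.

For a circular section of diameter D = 0.834 m at depth y = 0.581 m, the central angle is θ = 2 arccos(1 − 2y/D) = 3.95 rad. Then A = (D²/8)(θ − sin θ) = 0.4063 m² and P = Dθ/2 = 1.647 m.
Hydraulic radius R = A/P = 0.4063/1.647 = 0.2467 m.
Rearranging Manning's equation: n = (1/Q) A R^(2/3) S^(1/2) = (1/0.166) × 0.4063 × 0.2467^(2/3) × √0.00031 = 0.017.

n = 0.017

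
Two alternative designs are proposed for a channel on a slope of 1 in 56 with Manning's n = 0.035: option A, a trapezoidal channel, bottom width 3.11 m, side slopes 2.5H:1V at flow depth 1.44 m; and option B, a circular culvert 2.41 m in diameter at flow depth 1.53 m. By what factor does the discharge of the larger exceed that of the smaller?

Channel A: With bottom width b = 3.11 m and side slope z = 2.5: A = (b + zy)y = (3.11 + 2.5×1.44)×1.44 = 9.662 m²; P = b + 2y√(1+z²) = 3.11 + 2×1.44×2.693 = 10.86 m. Hydraulic radius R = A/P = 9.662/10.86 = 0.8893 m. Q_A = (1/0.035)·9.662·0.8893^(2/3)·√0.01786 = 34.12 m³/s.
Channel B: For a circular section of diameter D = 2.41 m at depth y = 1.53 m, the central angle is θ = 2 arccos(1 − 2y/D) = 3.688 rad. Then A = (D²/8)(θ − sin θ) = 3.054 m² and P = Dθ/2 = 4.444 m. Hydraulic radius R = A/P = 3.054/4.444 = 0.6874 m. Q_B = (1/0.035)·3.054·0.6874^(2/3)·√0.01786 = 9.083 m³/s.
The larger discharge is 34.12 m³/s and the smaller is 9.083 m³/s; the ratio is 3.76.

3.76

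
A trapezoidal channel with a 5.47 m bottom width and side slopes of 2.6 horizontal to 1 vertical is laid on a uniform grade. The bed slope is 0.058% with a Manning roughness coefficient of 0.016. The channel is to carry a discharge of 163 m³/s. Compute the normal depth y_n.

Manning's equation rearranged: A R^(2/3) = nQ / (1·√S) = 0.016 × 163 / (√0.00058) = 108.3.
Trying y = 2.75 m: A R^(2/3) = 48.84 — short.
Trying y = 4.96 m: A R^(2/3) = 178.9 — over.
Trying y = 3.97 m: A R^(2/3) = 108.4 — matches.

y_n = 3.97 m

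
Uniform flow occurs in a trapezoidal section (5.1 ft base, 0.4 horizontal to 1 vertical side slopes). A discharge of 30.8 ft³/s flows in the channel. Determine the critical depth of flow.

y_c = 1.01 ft

At critical depth, Q² T / (g A³) = 1, i.e. A³/T = Q²/g = 30.8²/32.2 = 29.46.
Try y = 0.766 ft: A³/T = 12.43 — low.
Try y = 1.16 ft: A³/T = 44.6 — high.
Try y = 1.01 ft: A³/T = 29.08 — close enough.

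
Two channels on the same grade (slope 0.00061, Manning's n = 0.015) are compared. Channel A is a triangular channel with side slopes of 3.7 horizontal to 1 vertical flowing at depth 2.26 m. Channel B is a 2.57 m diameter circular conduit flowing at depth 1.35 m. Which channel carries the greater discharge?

Channel A: For a triangular section with side slope z = 3.7: A = zy² = 3.7×2.26² = 18.9 m²; P = 2y√(1+z²) = 2×2.26×3.833 = 17.32 m. Hydraulic radius R = A/P = 18.9/17.32 = 1.091 m. Q_A = (1/0.015)·18.9·1.091^(2/3)·√0.00061 = 32.97 m³/s.
Channel B: For a circular section of diameter D = 2.57 m at depth y = 1.35 m, the central angle is θ = 2 arccos(1 − 2y/D) = 3.243 rad. Then A = (D²/8)(θ − sin θ) = 2.761 m² and P = Dθ/2 = 4.167 m. Hydraulic radius R = A/P = 2.761/4.167 = 0.6625 m. Q_B = (1/0.015)·2.761·0.6625^(2/3)·√0.00061 = 3.455 m³/s.
Q_A = 32.97 m³/s vs Q_B = 3.455 m³/s, so channel A carries more.

channel A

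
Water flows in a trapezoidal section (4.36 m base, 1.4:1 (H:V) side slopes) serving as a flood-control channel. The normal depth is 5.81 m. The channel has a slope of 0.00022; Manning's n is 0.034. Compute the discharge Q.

Q = 65.6 m³/s

With bottom width b = 4.36 m and side slope z = 1.4: A = (b + zy)y = (4.36 + 1.4×5.81)×5.81 = 72.59 m²; P = b + 2y√(1+z²) = 4.36 + 2×5.81×1.72 = 24.35 m.
Hydraulic radius R = A/P = 72.59/24.35 = 2.981 m.
Manning's equation: Q = (1/n) A R^(2/3) S^(1/2) = (1/0.034) × 72.59 × 2.981^(2/3) × 0.00022^(1/2) = 65.6 m³/s.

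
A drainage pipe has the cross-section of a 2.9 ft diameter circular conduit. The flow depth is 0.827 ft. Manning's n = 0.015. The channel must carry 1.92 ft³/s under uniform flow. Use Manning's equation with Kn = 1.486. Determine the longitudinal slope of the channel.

S = 0.00042

For a circular section of diameter D = 2.9 ft at depth y = 0.827 ft, the central angle is θ = 2 arccos(1 − 2y/D) = 2.253 rad. Then A = (D²/8)(θ − sin θ) = 1.553 ft² and P = Dθ/2 = 3.267 ft.
Hydraulic radius R = A/P = 1.553/3.267 = 0.4753 ft.
From Manning's equation, S = [nQ / (1.486 A R^(2/3))]² = [0.015 × 1.92 / (1.486 × 1.553 × 0.4753^(2/3))]² = 0.00042.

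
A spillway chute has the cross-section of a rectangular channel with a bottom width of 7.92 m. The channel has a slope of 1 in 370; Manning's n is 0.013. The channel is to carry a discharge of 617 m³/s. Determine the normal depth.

Manning's equation rearranged: A R^(2/3) = nQ / (1·√S) = 0.013 × 617 / (√0.002703) = 154.3.
Try y = 7.24 m: A R^(2/3) = 107.3 — short.
Try y = 9.77 m: A R^(2/3) = 154.4 — close enough.

y_n = 9.77 m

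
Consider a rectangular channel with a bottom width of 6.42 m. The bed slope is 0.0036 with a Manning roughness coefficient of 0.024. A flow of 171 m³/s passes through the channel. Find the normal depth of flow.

Manning's equation rearranged: A R^(2/3) = nQ / (1·√S) = 0.024 × 171 / (√0.0036) = 68.4.
Try y = 8.03 m: A R^(2/3) = 89.65 — high.
Try y = 6.42 m: A R^(2/3) = 68.45 — ≈ 68.4.

y_n = 6.42 m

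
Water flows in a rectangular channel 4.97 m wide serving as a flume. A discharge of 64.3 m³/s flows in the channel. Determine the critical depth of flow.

For a rectangular channel, critical depth y_c = (q²/g)^(1/3) where q = Q/b = 64.3/4.97 = 12.94 m²/s.
So y_c = (12.94²/9.81)^(1/3) = 2.57 m.

y_c = 2.57 m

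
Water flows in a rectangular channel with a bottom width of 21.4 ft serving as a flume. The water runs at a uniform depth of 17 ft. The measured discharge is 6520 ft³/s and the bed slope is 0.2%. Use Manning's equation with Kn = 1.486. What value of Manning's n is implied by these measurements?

Flow area A = b·y = 21.4 × 17 = 363.8 ft². Wetted perimeter P = b + 2y = 21.4 + 2×17 = 55.4 ft.
Hydraulic radius R = A/P = 363.8/55.4 = 6.567 ft.
Rearranging Manning's equation: n = (1.486/Q) A R^(2/3) S^(1/2) = (1.486/6520) × 363.8 × 6.567^(2/3) × √0.002 = 0.013.

n = 0.013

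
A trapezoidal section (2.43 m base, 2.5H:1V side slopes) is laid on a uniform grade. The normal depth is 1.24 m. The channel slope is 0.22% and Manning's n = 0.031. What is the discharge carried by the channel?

Q = 8.59 m³/s

With bottom width b = 2.43 m and side slope z = 2.5: A = (b + zy)y = (2.43 + 2.5×1.24)×1.24 = 6.857 m²; P = b + 2y√(1+z²) = 2.43 + 2×1.24×2.693 = 9.108 m.
Hydraulic radius R = A/P = 6.857/9.108 = 0.7529 m.
Manning's equation: Q = (1/n) A R^(2/3) S^(1/2) = (1/0.031) × 6.857 × 0.7529^(2/3) × 0.0022^(1/2) = 8.59 m³/s.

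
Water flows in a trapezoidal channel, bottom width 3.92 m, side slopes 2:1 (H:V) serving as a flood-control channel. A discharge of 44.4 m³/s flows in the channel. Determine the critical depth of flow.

At critical depth, Q² T / (g A³) = 1, i.e. A³/T = Q²/g = 44.4²/9.81 = 201.
At y = 1.35 m: A³/T = 76.59 — short.
At y = 2.09 m: A³/T = 395.1 — over.
At y = 1.75 m: A³/T = 200.5 — matches.

y_c = 1.75 m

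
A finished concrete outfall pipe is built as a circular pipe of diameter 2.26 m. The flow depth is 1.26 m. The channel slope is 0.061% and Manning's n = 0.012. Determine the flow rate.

Q = 3.38 m³/s

For a circular section of diameter D = 2.26 m at depth y = 1.26 m, the central angle is θ = 2 arccos(1 − 2y/D) = 3.372 rad. Then A = (D²/8)(θ − sin θ) = 2.299 m² and P = Dθ/2 = 3.811 m.
Hydraulic radius R = A/P = 2.299/3.811 = 0.6033 m.
Manning's equation: Q = (1/n) A R^(2/3) S^(1/2) = (1/0.012) × 2.299 × 0.6033^(2/3) × 0.00061^(1/2) = 3.38 m³/s.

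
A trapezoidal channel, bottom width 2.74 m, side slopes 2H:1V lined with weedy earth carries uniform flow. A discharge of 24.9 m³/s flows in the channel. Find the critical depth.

At critical depth, Q² T / (g A³) = 1, i.e. A³/T = Q²/g = 24.9²/9.81 = 63.2.
Try y = 1.23 m: A³/T = 34.16 — low.
Try y = 1.66 m: A³/T = 108.5 — high.
Try y = 1.45 m: A³/T = 64.04 — matches.

y_c = 1.45 m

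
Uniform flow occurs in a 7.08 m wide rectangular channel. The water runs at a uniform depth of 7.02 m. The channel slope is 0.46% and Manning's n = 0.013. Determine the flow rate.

Q = 459 m³/s

Flow area A = b·y = 7.08 × 7.02 = 49.7 m². Wetted perimeter P = b + 2y = 7.08 + 2×7.02 = 21.12 m.
Hydraulic radius R = A/P = 49.7/21.12 = 2.353 m.
Manning's equation: Q = (1/n) A R^(2/3) S^(1/2) = (1/0.013) × 49.7 × 2.353^(2/3) × 0.0046^(1/2) = 459 m³/s.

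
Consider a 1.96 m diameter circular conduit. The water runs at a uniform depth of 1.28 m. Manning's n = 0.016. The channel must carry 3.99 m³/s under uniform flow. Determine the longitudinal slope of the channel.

S = 0.002

For a circular section of diameter D = 1.96 m at depth y = 1.28 m, the central angle is θ = 2 arccos(1 − 2y/D) = 3.764 rad. Then A = (D²/8)(θ − sin θ) = 2.087 m² and P = Dθ/2 = 3.689 m.
Hydraulic radius R = A/P = 2.087/3.689 = 0.5659 m.
From Manning's equation, S = [nQ / (1 A R^(2/3))]² = [0.016 × 3.99 / (1 × 2.087 × 0.5659^(2/3))]² = 0.002.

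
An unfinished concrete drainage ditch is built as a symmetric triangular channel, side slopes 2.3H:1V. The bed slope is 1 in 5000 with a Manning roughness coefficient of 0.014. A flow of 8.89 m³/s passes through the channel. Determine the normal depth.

Manning's equation rearranged: A R^(2/3) = nQ / (1·√S) = 0.014 × 8.89 / (√0.0002) = 8.801.
At y = 1.55 m: A R^(2/3) = 4.401 — too small.
At y = 2.31 m: A R^(2/3) = 12.75 — too large.
At y = 2.01 m: A R^(2/3) = 8.8 — ≈ 8.801.

y_n = 2.01 m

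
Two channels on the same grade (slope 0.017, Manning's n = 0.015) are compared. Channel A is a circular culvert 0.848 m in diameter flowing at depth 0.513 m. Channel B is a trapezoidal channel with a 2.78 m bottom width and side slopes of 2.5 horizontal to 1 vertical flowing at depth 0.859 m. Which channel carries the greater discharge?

channel B

Channel A: For a circular section of diameter D = 0.848 m at depth y = 0.513 m, the central angle is θ = 2 arccos(1 − 2y/D) = 3.565 rad. Then A = (D²/8)(θ − sin θ) = 0.3573 m² and P = Dθ/2 = 1.511 m. Hydraulic radius R = A/P = 0.3573/1.511 = 0.2364 m. Q_A = (1/0.015)·0.3573·0.2364^(2/3)·√0.017 = 1.187 m³/s.
Channel B: With bottom width b = 2.78 m and side slope z = 2.5: A = (b + zy)y = (2.78 + 2.5×0.859)×0.859 = 4.233 m²; P = b + 2y√(1+z²) = 2.78 + 2×0.859×2.693 = 7.406 m. Hydraulic radius R = A/P = 4.233/7.406 = 0.5715 m. Q_B = (1/0.015)·4.233·0.5715^(2/3)·√0.017 = 25.34 m³/s.
Q_A = 1.187 m³/s vs Q_B = 25.34 m³/s, so channel B carries more.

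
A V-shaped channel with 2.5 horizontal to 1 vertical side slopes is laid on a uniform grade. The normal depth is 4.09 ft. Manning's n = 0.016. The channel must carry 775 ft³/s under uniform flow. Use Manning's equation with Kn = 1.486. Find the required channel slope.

S = 0.0169

For a triangular section with side slope z = 2.5: A = zy² = 2.5×4.09² = 41.82 ft²; P = 2y√(1+z²) = 2×4.09×2.693 = 22.03 ft.
Hydraulic radius R = A/P = 41.82/22.03 = 1.899 ft.
From Manning's equation, S = [nQ / (1.486 A R^(2/3))]² = [0.016 × 775 / (1.486 × 41.82 × 1.899^(2/3))]² = 0.0169.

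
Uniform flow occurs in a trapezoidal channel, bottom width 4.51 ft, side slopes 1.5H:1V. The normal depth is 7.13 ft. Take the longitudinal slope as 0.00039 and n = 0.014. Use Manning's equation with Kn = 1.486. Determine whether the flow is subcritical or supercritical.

With bottom width b = 4.51 ft and side slope z = 1.5: A = (b + zy)y = (4.51 + 1.5×7.13)×7.13 = 108.4 ft²; P = b + 2y√(1+z²) = 4.51 + 2×7.13×1.803 = 30.22 ft.
Hydraulic radius R = A/P = 108.4/30.22 = 3.588 ft.
V = (1.486/n) R^(2/3) √S = (1.486/0.014) × 3.588^(2/3) × √0.00039 = 4.912 ft/s. Hydraulic depth D_h = A/T = 108.4/25.9 = 4.186 ft.
Froude number Fr = V/√(g·D_h) = 4.912/√(32.2×4.186) = 0.423, which is less than 1, so the flow is subcritical.

subcritical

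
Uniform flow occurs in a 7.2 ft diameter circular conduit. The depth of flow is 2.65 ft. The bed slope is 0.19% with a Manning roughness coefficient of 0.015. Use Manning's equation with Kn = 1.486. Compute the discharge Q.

For a circular section of diameter D = 7.2 ft at depth y = 2.65 ft, the central angle is θ = 2 arccos(1 − 2y/D) = 2.607 rad. Then A = (D²/8)(θ − sin θ) = 13.6 ft² and P = Dθ/2 = 9.387 ft.
Hydraulic radius R = A/P = 13.6/9.387 = 1.449 ft.
Manning's equation: Q = (1.486/n) A R^(2/3) S^(1/2) = (1.486/0.015) × 13.6 × 1.449^(2/3) × 0.0019^(1/2) = 75.2 ft³/s.

Q = 75.2 ft³/s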